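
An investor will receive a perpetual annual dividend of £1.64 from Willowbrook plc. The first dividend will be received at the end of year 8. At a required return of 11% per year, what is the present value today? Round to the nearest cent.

Value at end of year 7: C / r = £1.64 / 0.11 = £14.9091
Discount to today: PV = £14.9091 / (1 + 0.11)^7 = £14.9091 / 2.076160 = £7.18

£7.18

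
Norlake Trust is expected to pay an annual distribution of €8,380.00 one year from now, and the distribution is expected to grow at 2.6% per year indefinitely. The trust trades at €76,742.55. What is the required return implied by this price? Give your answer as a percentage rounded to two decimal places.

13.52%

P = D₁/(r − g) ⇒ r = D₁/P + g = €8,380.0000/€76,742.55 + 0.026 = 0.109196 + 0.026 = 0.135196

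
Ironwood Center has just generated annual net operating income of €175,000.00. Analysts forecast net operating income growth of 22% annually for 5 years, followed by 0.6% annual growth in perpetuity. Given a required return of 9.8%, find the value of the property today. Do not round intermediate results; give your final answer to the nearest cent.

€4454316.68

D_1 = 213500.00000
D_2 = 260470.00000
D_3 = 317773.40000
D_4 = 387683.54800
D_5 = 472973.92856
Terminal value at year 5: TV = D_5×(1+g_2)/(r−g_2) = 475811.77213/0.092 = 5171867.08838
P_0 = D_1/(1+r)^1 + D_2/(1+r)^2 + D_3/(1+r)^3 + D_4/(1+r)^4 + D_5/(1+r)^5 + TV/(1+r)^5
    = 194444.44444 + 216049.38272 + 240054.86968 + 266727.63298 + 296364.03665 + 3240676.31378 = 4454316.68025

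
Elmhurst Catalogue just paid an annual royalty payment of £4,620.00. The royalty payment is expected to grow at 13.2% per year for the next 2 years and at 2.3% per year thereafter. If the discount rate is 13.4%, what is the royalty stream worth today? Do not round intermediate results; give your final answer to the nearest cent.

D_1 = 5229.84000
D_2 = 5920.17888
Terminal value at year 2: TV = D_2×(1+g_2)/(r−g_2) = 6056.34299/0.111 = 54561.64860
P_0 = D_1/(1+r)^1 + D_2/(1+r)^2 + TV/(1+r)^2
    = 4611.85185 + 4603.71807 + 42428.86117 = 51644.43110

£51644.43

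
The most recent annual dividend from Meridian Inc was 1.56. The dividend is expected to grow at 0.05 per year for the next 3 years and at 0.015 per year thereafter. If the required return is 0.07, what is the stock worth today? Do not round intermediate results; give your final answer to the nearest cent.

31.71

D_1 = 1.63800
D_2 = 1.71990
D_3 = 1.80590
Terminal value at year 3: TV = D_3×(1+g_2)/(r−g_2) = 1.83298/0.055 = 33.32697
P_0 = D_1/(1+r)^1 + D_2/(1+r)^2 + D_3/(1+r)^3 + TV/(1+r)^3
    = 1.53084 + 1.50223 + 1.47415 + 27.20474 = 31.71195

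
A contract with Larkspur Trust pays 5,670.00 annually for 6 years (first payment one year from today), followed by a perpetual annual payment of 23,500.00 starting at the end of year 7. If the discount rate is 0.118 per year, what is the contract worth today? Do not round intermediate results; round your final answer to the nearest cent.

PV of 6-year annuity: 5,670.00 × [1 − (1+0.118)^−6] / 0.118 = 23444.32560
Perpetuity value at year 6: 23,500.00 / 0.118 = 199152.54237
PV of perpetuity: 199152.54237 / (1+0.118)^6 = 101984.70257
Total PV = 23444.32560 + 101984.70257 = 125429.02818

125429.03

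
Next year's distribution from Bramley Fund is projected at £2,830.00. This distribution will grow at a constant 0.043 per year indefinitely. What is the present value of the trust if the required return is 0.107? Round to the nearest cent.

£44218.75

Growing perpetuity: P = D₁ / (r − g) = £2,830.0000 / (0.107 − 0.043) = £44,218.75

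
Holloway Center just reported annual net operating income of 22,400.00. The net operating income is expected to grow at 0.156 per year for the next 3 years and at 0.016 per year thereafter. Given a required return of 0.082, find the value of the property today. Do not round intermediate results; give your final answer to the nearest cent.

497340.90

D_1 = 25894.40000
D_2 = 29933.92640
D_3 = 34603.61892
Terminal value at year 3: TV = D_3×(1+g_2)/(r−g_2) = 35157.27682/0.066 = 532686.01244
P_0 = D_1/(1+r)^1 + D_2/(1+r)^2 + D_3/(1+r)^3 + TV/(1+r)^3
    = 23931.97782 + 25568.73046 + 27317.42367 + 420522.76440 = 497340.89635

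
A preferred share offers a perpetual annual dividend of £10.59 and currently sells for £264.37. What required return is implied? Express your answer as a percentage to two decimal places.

4.01%

P = C/r ⇒ r = C/P = £10.59/£264.37 = 0.040057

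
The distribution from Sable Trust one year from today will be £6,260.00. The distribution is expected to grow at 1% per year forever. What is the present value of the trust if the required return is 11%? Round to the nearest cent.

£62600.00

Growing perpetuity: P = D₁ / (r − g) = £6,260.0000 / (0.11 − 0.01) = £62,600.00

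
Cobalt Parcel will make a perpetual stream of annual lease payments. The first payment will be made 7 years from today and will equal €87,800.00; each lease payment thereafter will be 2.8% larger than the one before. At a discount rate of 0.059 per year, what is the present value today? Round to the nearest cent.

Value at end of year 6: C₁ / (r − g) = €87,800.00 / (0.059 − 0.028) = €2,832,258.0645
Discount to today: PV = €2,832,258.0645 / (1 + 0.059)^6 = €2,832,258.0645 / 1.410509 = €2,007,969.27

€2007969.27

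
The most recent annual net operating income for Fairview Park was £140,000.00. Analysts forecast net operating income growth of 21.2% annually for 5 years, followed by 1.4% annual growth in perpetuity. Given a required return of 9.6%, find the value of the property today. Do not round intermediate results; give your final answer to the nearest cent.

D_1 = 169680.00000
D_2 = 205652.16000
D_3 = 249250.41792
D_4 = 302091.50652
D_5 = 366134.90590
Terminal value at year 5: TV = D_5×(1+g_2)/(r−g_2) = 371260.79458/0.082 = 4527570.66565
P_0 = D_1/(1+r)^1 + D_2/(1+r)^2 + D_3/(1+r)^3 + D_4/(1+r)^4 + D_5/(1+r)^5 + TV/(1+r)^5
    = 154817.51825 + 171203.31398 + 189323.37275 + 209361.24797 + 231519.92020 + 2862941.45226 = 3819166.82541

£3819166.83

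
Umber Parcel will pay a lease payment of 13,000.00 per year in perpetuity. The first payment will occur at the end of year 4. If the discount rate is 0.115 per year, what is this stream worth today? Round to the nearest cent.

Value at end of year 3: C / r = 13,000.00 / 0.115 = 113,043.4783
Discount to today: PV = 113,043.4783 / (1 + 0.115)^3 = 113,043.4783 / 1.386196 = 81,549.43

81549.43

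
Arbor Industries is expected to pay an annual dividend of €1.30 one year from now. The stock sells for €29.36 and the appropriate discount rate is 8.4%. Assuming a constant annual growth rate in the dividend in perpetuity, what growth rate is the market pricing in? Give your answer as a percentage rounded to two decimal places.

3.97%

P = D₁/(r−g) ⇒ g = r − D₁/P = 0.084 − €1.30/€29.36 = 0.039722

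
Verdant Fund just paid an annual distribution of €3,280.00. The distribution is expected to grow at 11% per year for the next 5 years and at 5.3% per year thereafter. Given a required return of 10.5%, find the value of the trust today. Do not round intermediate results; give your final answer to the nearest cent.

D_1 = 3640.80000
D_2 = 4041.28800
D_3 = 4485.82968
D_4 = 4979.27094
D_5 = 5526.99075
Terminal value at year 5: TV = D_5×(1+g_2)/(r−g_2) = 5819.92126/0.052 = 111921.56266
P_0 = D_1/(1+r)^1 + D_2/(1+r)^2 + D_3/(1+r)^3 + D_4/(1+r)^4 + D_5/(1+r)^5 + TV/(1+r)^5
    = 3294.84163 + 3309.75041 + 3324.72666 + 3339.77067 + 3354.88276 + 67936.37584 = 84560.34797

€84560.35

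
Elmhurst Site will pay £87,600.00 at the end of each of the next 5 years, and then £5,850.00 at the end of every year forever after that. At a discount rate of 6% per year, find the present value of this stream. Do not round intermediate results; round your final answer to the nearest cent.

PV of 5-year annuity: £87,600.00 × [1 − (1+0.06)^−5] / 0.06 = 369003.06762
Perpetuity value at year 5: £5,850.00 / 0.06 = 97500.00000
PV of perpetuity: 97500.00000 / (1+0.06)^5 = 72857.67185
Total PV = 369003.06762 + 72857.67185 = 441860.73947

£441860.74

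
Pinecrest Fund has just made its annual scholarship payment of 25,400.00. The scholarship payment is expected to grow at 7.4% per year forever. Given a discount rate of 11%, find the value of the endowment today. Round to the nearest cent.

757766.67

D₁ = D₀ × (1 + g) = 25,400.00 × 1.074 = 27,279.6000
Growing perpetuity: P = D₁ / (r − g) = 27,279.6000 / (0.11 − 0.074) = 757,766.67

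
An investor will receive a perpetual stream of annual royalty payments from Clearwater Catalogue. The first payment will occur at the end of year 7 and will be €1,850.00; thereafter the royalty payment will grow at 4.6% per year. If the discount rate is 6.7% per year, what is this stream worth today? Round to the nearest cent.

€59698.84

Value at end of year 6: C₁ / (r − g) = €1,850.00 / (0.067 − 0.046) = €88,095.2381
Discount to today: PV = €88,095.2381 / (1 + 0.067)^6 = €88,095.2381 / 1.475661 = €59,698.84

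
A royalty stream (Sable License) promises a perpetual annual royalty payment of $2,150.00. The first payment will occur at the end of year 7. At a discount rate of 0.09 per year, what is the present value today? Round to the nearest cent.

Value at end of year 6: C / r = $2,150.00 / 0.09 = $23,888.8889
Discount to today: PV = $23,888.8889 / (1 + 0.09)^6 = $23,888.8889 / 1.677100 = $14,244.16

$14244.16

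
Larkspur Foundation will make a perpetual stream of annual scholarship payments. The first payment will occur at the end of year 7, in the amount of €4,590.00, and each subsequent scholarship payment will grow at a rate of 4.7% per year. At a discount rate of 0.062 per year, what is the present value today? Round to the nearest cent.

€213291.88

Value at end of year 6: C₁ / (r − g) = €4,590.00 / (0.062 − 0.047) = €306,000.0000
Discount to today: PV = €306,000.0000 / (1 + 0.062)^6 = €306,000.0000 / 1.434654 = €213,291.88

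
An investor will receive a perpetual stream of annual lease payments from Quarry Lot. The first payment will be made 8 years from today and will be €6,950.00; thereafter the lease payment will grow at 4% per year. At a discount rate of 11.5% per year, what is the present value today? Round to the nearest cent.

€43251.33

Value at end of year 7: C₁ / (r − g) = €6,950.00 / (0.115 − 0.04) = €92,666.6667
Discount to today: PV = €92,666.6667 / (1 + 0.115)^7 = €92,666.6667 / 2.142516 = €43,251.33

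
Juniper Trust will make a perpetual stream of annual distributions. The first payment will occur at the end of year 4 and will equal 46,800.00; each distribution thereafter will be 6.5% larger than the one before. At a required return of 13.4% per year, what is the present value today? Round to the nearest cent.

Value at end of year 3: C₁ / (r − g) = 46,800.00 / (0.134 − 0.065) = 678,260.8696
Discount to today: PV = 678,260.8696 / (1 + 0.134)^3 = 678,260.8696 / 1.458274 = 465,112.06

465112.06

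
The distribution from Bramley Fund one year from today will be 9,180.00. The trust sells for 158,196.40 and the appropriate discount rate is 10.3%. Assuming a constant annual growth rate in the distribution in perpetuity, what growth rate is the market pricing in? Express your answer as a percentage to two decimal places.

4.50%

P = D₁/(r−g) ⇒ g = r − D₁/P = 0.103 − 9,180.00/158,196.40 = 0.044971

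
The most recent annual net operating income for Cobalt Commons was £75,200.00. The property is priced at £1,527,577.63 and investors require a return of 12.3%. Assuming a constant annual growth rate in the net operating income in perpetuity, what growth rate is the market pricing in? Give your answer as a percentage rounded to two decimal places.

P = D₀(1+g)/(r−g) ⇒ P(r−g) = D₀(1+g) ⇒ g(P+D₀) = P·r − D₀
g = (P·r − D₀)/(P + D₀) = (£1,527,577.63×0.123 − £75,200.00) / (£1,527,577.63 + £75,200.00) = 0.070310

7.03%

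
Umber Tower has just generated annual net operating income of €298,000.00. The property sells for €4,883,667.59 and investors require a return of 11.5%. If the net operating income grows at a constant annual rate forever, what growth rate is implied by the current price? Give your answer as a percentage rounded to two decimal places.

5.09%

P = D₀(1+g)/(r−g) ⇒ P(r−g) = D₀(1+g) ⇒ g(P+D₀) = P·r − D₀
g = (P·r − D₀)/(P + D₀) = (€4,883,667.59×0.115 − €298,000.00) / (€4,883,667.59 + €298,000.00) = 0.050876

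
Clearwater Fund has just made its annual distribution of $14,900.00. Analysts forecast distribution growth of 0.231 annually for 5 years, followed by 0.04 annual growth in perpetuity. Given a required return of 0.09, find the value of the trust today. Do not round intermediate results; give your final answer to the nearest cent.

$678294.17

D_1 = 18341.90000
D_2 = 22578.87890
D_3 = 27794.59993
D_4 = 34215.15251
D_5 = 42118.85274
Terminal value at year 5: TV = D_5×(1+g_2)/(r−g_2) = 43803.60685/0.05 = 876072.13696
P_0 = D_1/(1+r)^1 + D_2/(1+r)^2 + D_3/(1+r)^3 + D_4/(1+r)^4 + D_5/(1+r)^5 + TV/(1+r)^5
    = 16827.43119 + 19004.19064 + 21462.53090 + 24238.87664 + 27374.36435 + 569386.77847 = 678294.17219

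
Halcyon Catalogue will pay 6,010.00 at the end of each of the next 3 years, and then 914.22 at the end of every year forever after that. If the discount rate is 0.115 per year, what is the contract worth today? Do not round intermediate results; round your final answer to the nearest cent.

20294.87

PV of 3-year annuity: 6,010.00 × [1 − (1+0.115)^−3] / 0.115 = 14559.94251
Perpetuity value at year 3: 914.22 / 0.115 = 7949.73913
PV of perpetuity: 7949.73913 / (1+0.115)^3 = 5734.93204
Total PV = 14559.94251 + 5734.93204 = 20294.87455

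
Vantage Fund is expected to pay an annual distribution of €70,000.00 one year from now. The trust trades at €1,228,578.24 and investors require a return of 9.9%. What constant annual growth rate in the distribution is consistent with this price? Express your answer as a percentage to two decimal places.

4.20%

P = D₁/(r−g) ⇒ g = r − D₁/P = 0.099 − €70,000.00/€1,228,578.24 = 0.042024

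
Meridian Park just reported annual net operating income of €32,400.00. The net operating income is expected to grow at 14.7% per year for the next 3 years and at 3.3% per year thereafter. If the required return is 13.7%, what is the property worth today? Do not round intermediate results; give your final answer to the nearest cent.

€429305.21

D_1 = 37162.80000
D_2 = 42625.73160
D_3 = 48891.71415
Terminal value at year 3: TV = D_3×(1+g_2)/(r−g_2) = 50505.14071/0.104 = 485626.35300
P_0 = D_1/(1+r)^1 + D_2/(1+r)^2 + D_3/(1+r)^3 + TV/(1+r)^3
    = 32684.96042 + 32972.42709 + 33262.42205 + 330385.40367 = 429305.21324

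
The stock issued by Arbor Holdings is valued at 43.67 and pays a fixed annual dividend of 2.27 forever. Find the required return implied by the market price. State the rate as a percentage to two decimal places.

5.20%

P = C/r ⇒ r = C/P = 2.27/43.67 = 0.051981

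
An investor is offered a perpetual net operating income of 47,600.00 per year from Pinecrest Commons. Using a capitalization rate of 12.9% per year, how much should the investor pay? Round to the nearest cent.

Level perpetuity: PV = C / r = 47,600.00 / 0.129 = 368,992.25

368992.25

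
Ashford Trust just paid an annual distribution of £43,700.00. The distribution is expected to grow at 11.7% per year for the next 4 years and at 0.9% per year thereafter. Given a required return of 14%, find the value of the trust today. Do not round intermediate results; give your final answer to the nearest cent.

£476397.14

D_1 = 48812.90000
D_2 = 54524.00930
D_3 = 60903.31839
D_4 = 68029.00664
Terminal value at year 4: TV = D_4×(1+g_2)/(r−g_2) = 68641.26770/0.131 = 523979.14274
P_0 = D_1/(1+r)^1 + D_2/(1+r)^2 + D_3/(1+r)^3 + D_4/(1+r)^4 + TV/(1+r)^4
    = 42818.33333 + 41954.45468 + 41108.00515 + 40278.63312 + 310237.71617 = 476397.14246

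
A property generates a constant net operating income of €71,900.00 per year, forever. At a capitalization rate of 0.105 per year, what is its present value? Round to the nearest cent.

Level perpetuity: PV = C / r = €71,900.00 / 0.105 = €684,761.90

€684761.90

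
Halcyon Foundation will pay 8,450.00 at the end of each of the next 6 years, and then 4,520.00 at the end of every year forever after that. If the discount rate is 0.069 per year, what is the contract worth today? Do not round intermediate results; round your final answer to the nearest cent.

84297.72

PV of 6-year annuity: 8,450.00 × [1 − (1+0.069)^−6] / 0.069 = 40401.90234
Perpetuity value at year 6: 4,520.00 / 0.069 = 65507.24638
PV of perpetuity: 65507.24638 / (1+0.069)^6 = 43895.81459
Total PV = 40401.90234 + 43895.81459 = 84297.71693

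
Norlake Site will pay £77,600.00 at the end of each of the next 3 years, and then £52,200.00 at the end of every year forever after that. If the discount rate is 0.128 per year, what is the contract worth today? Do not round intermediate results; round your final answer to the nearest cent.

£467990.03

PV of 3-year annuity: £77,600.00 × [1 − (1+0.128)^−3] / 0.128 = 183849.47173
Perpetuity value at year 3: £52,200.00 / 0.128 = 407812.50000
PV of perpetuity: 407812.50000 / (1+0.128)^3 = 284140.56154
Total PV = 183849.47173 + 284140.56154 = 467990.03327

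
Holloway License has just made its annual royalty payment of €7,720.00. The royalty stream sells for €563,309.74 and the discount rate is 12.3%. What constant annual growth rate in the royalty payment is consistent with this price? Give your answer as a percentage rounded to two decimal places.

10.78%

P = D₀(1+g)/(r−g) ⇒ P(r−g) = D₀(1+g) ⇒ g(P+D₀) = P·r − D₀
g = (P·r − D₀)/(P + D₀) = (€563,309.74×0.123 − €7,720.00) / (€563,309.74 + €7,720.00) = 0.107818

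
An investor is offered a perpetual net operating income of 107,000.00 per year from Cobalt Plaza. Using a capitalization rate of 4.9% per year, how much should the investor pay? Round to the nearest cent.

Level perpetuity: PV = C / r = 107,000.00 / 0.049 = 2,183,673.47

2183673.47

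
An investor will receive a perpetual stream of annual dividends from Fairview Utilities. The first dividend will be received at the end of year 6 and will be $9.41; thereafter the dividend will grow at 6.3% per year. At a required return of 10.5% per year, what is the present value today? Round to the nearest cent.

$136.00

Value at end of year 5: C₁ / (r − g) = $9.41 / (0.105 − 0.063) = $224.0476
Discount to today: PV = $224.0476 / (1 + 0.105)^5 = $224.0476 / 1.647447 = $136.00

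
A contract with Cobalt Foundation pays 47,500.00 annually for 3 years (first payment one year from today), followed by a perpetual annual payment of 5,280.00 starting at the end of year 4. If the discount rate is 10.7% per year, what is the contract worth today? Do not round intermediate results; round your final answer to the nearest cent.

PV of 3-year annuity: 47,500.00 × [1 − (1+0.107)^−3] / 0.107 = 116684.79261
Perpetuity value at year 3: 5,280.00 / 0.107 = 49345.79439
PV of perpetuity: 49345.79439 / (1+0.107)^3 = 36375.35850
Total PV = 116684.79261 + 36375.35850 = 153060.15111

153060.15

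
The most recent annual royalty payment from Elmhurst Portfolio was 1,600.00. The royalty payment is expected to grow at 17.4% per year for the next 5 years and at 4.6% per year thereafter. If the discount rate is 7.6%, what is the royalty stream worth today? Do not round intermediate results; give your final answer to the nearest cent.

D_1 = 1878.40000
D_2 = 2205.24160
D_3 = 2588.95364
D_4 = 3039.43157
D_5 = 3568.29266
Terminal value at year 5: TV = D_5×(1+g_2)/(r−g_2) = 3732.43413/0.03 = 124414.47092
P_0 = D_1/(1+r)^1 + D_2/(1+r)^2 + D_3/(1+r)^3 + D_4/(1+r)^4 + D_5/(1+r)^5 + TV/(1+r)^5
    = 1745.72491 + 1904.72216 + 2078.20057 + 2267.47906 + 2473.99667 + 86260.01719 = 96730.14055

96730.14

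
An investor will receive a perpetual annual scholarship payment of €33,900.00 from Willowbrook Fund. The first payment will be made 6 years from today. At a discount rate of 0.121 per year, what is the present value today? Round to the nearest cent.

Value at end of year 5: C / r = €33,900.00 / 0.121 = €280,165.2893
Discount to today: PV = €280,165.2893 / (1 + 0.121)^5 = €280,165.2893 / 1.770223 = €158,265.50

€158265.50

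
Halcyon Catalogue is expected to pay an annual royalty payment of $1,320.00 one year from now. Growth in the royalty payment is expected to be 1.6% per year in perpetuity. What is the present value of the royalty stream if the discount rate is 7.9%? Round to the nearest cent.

Growing perpetuity: P = D₁ / (r − g) = $1,320.0000 / (0.079 − 0.016) = $20,952.38

$20952.38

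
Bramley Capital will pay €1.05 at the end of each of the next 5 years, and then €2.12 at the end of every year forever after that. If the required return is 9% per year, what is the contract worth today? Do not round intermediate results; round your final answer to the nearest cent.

PV of 5-year annuity: €1.05 × [1 − (1+0.09)^−5] / 0.09 = 4.08413
Perpetuity value at year 5: €2.12 / 0.09 = 23.55556
PV of perpetuity: 23.55556 / (1+0.09)^5 = 15.30949
Total PV = 4.08413 + 15.30949 = 19.39363

€19.39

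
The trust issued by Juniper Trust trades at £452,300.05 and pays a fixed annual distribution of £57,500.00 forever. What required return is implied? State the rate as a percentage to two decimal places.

12.71%

P = C/r ⇒ r = C/P = £57,500.00/£452,300.05 = 0.127128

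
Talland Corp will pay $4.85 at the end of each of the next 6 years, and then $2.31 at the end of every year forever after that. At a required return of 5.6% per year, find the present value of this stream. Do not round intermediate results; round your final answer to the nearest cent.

PV of 6-year annuity: $4.85 × [1 − (1+0.056)^−6] / 0.056 = 24.15171
Perpetuity value at year 6: $2.31 / 0.056 = 41.25000
PV of perpetuity: 41.25000 / (1+0.056)^6 = 29.74681
Total PV = 24.15171 + 29.74681 = 53.89853

$53.90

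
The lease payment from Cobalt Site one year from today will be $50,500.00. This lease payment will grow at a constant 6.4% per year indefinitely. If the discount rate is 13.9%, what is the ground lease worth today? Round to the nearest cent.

$673333.33

Growing perpetuity: P = D₁ / (r − g) = $50,500.0000 / (0.139 − 0.064) = $673,333.33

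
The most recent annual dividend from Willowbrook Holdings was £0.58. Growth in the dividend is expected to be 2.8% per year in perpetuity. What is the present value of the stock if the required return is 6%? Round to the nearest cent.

D₁ = D₀ × (1 + g) = £0.58 × 1.028 = £0.5962
Growing perpetuity: P = D₁ / (r − g) = £0.5962 / (0.06 − 0.028) = £18.63

£18.63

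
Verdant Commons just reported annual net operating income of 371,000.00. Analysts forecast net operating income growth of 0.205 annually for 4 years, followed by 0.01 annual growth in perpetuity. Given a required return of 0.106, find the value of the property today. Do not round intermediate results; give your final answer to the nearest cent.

D_1 = 447055.00000
D_2 = 538701.27500
D_3 = 649135.03638
D_4 = 782207.71883
Terminal value at year 4: TV = D_4×(1+g_2)/(r−g_2) = 790029.79602/0.096 = 8229477.04188
P_0 = D_1/(1+r)^1 + D_2/(1+r)^2 + D_3/(1+r)^3 + D_4/(1+r)^4 + TV/(1+r)^4
    = 404208.86076 + 440390.30490 + 479810.41356 + 522759.08530 + 5499861.20993 = 7347029.87445

7347029.87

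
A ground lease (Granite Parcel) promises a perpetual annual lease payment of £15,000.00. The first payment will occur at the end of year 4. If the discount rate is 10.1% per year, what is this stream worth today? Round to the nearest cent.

£111277.65

Value at end of year 3: C / r = £15,000.00 / 0.101 = £148,514.8515
Discount to today: PV = £148,514.8515 / (1 + 0.101)^3 = £148,514.8515 / 1.334633 = £111,277.65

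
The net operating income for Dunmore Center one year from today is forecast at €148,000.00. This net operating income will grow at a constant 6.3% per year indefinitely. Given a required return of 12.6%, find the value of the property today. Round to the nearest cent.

€2349206.35

Growing perpetuity: P = D₁ / (r − g) = €148,000.0000 / (0.126 − 0.063) = €2,349,206.35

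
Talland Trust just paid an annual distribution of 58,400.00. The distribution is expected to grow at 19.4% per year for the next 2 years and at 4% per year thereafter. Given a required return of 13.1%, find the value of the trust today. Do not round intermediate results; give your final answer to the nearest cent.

870595.27

D_1 = 69729.60000
D_2 = 83257.14240
Terminal value at year 2: TV = D_2×(1+g_2)/(r−g_2) = 86587.42810/0.091 = 951510.19886
P_0 = D_1/(1+r)^1 + D_2/(1+r)^2 + TV/(1+r)^2
    = 61653.05040 + 65087.30519 + 743854.91651 = 870595.27210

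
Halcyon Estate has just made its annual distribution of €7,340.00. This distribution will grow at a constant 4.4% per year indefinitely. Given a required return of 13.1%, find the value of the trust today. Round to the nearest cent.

D₁ = D₀ × (1 + g) = €7,340.00 × 1.044 = €7,662.9600
Growing perpetuity: P = D₁ / (r − g) = €7,662.9600 / (0.131 − 0.044) = €88,080.00

€88080.00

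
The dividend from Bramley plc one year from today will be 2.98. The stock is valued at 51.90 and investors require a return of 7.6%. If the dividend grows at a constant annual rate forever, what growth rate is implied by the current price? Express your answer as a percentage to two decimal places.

P = D₁/(r−g) ⇒ g = r − D₁/P = 0.076 − 2.98/51.90 = 0.018582

1.86%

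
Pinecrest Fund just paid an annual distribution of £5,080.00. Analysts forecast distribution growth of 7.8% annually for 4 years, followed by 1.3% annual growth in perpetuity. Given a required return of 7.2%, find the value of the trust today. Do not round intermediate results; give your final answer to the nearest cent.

£109796.11

D_1 = 5476.24000
D_2 = 5903.38672
D_3 = 6363.85088
D_4 = 6860.23125
Terminal value at year 4: TV = D_4×(1+g_2)/(r−g_2) = 6949.41426/0.059 = 117786.68236
P_0 = D_1/(1+r)^1 + D_2/(1+r)^2 + D_3/(1+r)^3 + D_4/(1+r)^4 + TV/(1+r)^4
    = 5108.43284 + 5137.02481 + 5165.77682 + 5194.68975 + 89190.18156 = 109796.10576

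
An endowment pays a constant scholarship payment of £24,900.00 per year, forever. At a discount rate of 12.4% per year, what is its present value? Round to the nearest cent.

£200806.45

Level perpetuity: PV = C / r = £24,900.00 / 0.124 = £200,806.45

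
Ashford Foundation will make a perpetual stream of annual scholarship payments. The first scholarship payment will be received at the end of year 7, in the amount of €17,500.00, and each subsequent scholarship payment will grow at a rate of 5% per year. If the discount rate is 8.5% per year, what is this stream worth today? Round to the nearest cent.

Value at end of year 6: C₁ / (r − g) = €17,500.00 / (0.085 − 0.05) = €500,000.0000
Discount to today: PV = €500,000.0000 / (1 + 0.085)^6 = €500,000.0000 / 1.631468 = €306,472.55

€306472.55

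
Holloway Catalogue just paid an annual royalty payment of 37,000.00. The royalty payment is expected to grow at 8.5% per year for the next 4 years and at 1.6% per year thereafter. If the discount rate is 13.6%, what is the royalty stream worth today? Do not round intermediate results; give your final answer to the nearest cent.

392805.50

D_1 = 40145.00000
D_2 = 43557.32500
D_3 = 47259.69763
D_4 = 51276.77192
Terminal value at year 4: TV = D_4×(1+g_2)/(r−g_2) = 52097.20027/0.12 = 434143.33562
P_0 = D_1/(1+r)^1 + D_2/(1+r)^2 + D_3/(1+r)^3 + D_4/(1+r)^4 + TV/(1+r)^4
    = 35338.90845 + 33752.39055 + 32237.09837 + 30789.83427 + 260687.26351 = 392805.49516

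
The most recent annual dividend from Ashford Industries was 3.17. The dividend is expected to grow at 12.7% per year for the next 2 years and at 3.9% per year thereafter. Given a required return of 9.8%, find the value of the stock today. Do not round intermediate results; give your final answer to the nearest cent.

65.41

D_1 = 3.57259
D_2 = 4.02631
Terminal value at year 2: TV = D_2×(1+g_2)/(r−g_2) = 4.18333/0.059 = 70.90398
P_0 = D_1/(1+r)^1 + D_2/(1+r)^2 + TV/(1+r)^2
    = 3.25372 + 3.33966 + 58.81200 = 65.40539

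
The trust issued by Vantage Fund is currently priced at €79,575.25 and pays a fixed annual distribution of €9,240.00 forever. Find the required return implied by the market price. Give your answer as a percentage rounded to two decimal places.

P = C/r ⇒ r = C/P = €9,240.00/€79,575.25 = 0.116117

11.61%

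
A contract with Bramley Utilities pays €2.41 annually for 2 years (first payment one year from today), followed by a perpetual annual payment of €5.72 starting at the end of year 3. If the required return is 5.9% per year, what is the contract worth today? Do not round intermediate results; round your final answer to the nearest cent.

€90.87

PV of 2-year annuity: €2.41 × [1 − (1+0.059)^−2] / 0.059 = 4.42468
Perpetuity value at year 2: €5.72 / 0.059 = 96.94915
PV of perpetuity: 96.94915 / (1+0.059)^2 = 86.44743
Total PV = 4.42468 + 86.44743 = 90.87211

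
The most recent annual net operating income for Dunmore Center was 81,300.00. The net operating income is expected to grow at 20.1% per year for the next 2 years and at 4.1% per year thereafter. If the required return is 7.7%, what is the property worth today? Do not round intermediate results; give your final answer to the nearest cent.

D_1 = 97641.30000
D_2 = 117267.20130
Terminal value at year 2: TV = D_2×(1+g_2)/(r−g_2) = 122075.15655/0.036 = 3390976.57093
P_0 = D_1/(1+r)^1 + D_2/(1+r)^2 + TV/(1+r)^2
    = 90660.44568 + 101098.60285 + 2923434.59895 = 3115193.64748

3115193.65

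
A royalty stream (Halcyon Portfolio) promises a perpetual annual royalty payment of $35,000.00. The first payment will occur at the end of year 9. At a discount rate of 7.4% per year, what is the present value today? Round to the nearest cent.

Value at end of year 8: C / r = $35,000.00 / 0.074 = $472,972.9730
Discount to today: PV = $472,972.9730 / (1 + 0.074)^8 = $472,972.9730 / 1.770249 = $267,178.85

$267178.85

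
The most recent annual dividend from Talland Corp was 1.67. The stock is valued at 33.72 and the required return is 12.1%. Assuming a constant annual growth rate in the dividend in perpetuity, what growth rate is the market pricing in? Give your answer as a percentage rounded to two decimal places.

6.81%

P = D₀(1+g)/(r−g) ⇒ P(r−g) = D₀(1+g) ⇒ g(P+D₀) = P·r − D₀
g = (P·r − D₀)/(P + D₀) = (33.72×0.121 − 1.67) / (33.72 + 1.67) = 0.068102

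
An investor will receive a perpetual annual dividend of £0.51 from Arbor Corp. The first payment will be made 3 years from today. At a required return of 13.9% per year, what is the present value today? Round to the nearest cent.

£2.83

Value at end of year 2: C / r = £0.51 / 0.139 = £3.6691
Discount to today: PV = £3.6691 / (1 + 0.139)^2 = £3.6691 / 1.297321 = £2.83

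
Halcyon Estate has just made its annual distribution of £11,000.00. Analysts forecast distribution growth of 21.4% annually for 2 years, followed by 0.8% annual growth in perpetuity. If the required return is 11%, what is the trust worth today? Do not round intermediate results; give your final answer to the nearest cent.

£155218.72

D_1 = 13354.00000
D_2 = 16211.75600
Terminal value at year 2: TV = D_2×(1+g_2)/(r−g_2) = 16341.45005/0.102 = 160210.29459
P_0 = D_1/(1+r)^1 + D_2/(1+r)^2 + TV/(1+r)^2
    = 12030.63063 + 13157.82485 + 130030.26912 = 155218.72461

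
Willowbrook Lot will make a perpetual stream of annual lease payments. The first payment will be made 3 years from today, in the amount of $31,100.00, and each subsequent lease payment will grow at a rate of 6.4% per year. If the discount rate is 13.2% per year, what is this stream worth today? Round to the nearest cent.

$356909.92

Value at end of year 2: C₁ / (r − g) = $31,100.00 / (0.132 − 0.064) = $457,352.9412
Discount to today: PV = $457,352.9412 / (1 + 0.132)^2 = $457,352.9412 / 1.281424 = $356,909.92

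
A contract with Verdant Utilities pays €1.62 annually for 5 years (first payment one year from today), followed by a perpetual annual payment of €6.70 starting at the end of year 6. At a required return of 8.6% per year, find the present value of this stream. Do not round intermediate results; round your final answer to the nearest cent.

PV of 5-year annuity: €1.62 × [1 − (1+0.086)^−5] / 0.086 = 6.36718
Perpetuity value at year 5: €6.70 / 0.086 = 77.90698
PV of perpetuity: 77.90698 / (1+0.086)^5 = 51.57357
Total PV = 6.36718 + 51.57357 = 57.94075

€57.94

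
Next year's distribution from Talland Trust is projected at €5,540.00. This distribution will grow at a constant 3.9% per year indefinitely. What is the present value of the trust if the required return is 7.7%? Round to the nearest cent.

€145789.47

Growing perpetuity: P = D₁ / (r − g) = €5,540.0000 / (0.077 − 0.039) = €145,789.47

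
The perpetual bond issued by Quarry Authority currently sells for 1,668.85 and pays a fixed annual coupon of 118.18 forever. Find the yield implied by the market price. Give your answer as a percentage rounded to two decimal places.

P = C/r ⇒ r = C/P = 118.18/1,668.85 = 0.070815

7.08%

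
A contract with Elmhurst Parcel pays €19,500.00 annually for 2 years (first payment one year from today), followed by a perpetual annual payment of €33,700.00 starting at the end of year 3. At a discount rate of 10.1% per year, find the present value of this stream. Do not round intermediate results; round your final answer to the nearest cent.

€309051.77

PV of 2-year annuity: €19,500.00 × [1 − (1+0.101)^−2] / 0.101 = 33797.61277
Perpetuity value at year 2: €33,700.00 / 0.101 = 333663.36634
PV of perpetuity: 333663.36634 / (1+0.101)^2 = 275254.15862
Total PV = 33797.61277 + 275254.15862 = 309051.77139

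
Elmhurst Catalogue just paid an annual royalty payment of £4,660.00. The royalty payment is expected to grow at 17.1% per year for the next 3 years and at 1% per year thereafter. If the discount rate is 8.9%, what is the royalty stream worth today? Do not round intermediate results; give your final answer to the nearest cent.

D_1 = 5456.86000
D_2 = 6389.98306
D_3 = 7482.67016
Terminal value at year 3: TV = D_3×(1+g_2)/(r−g_2) = 7557.49686/0.079 = 95664.51728
P_0 = D_1/(1+r)^1 + D_2/(1+r)^2 + D_3/(1+r)^3 + TV/(1+r)^3
    = 5010.89073 + 5388.20297 + 5793.92625 + 74074.24696 = 90267.26691

£90267.27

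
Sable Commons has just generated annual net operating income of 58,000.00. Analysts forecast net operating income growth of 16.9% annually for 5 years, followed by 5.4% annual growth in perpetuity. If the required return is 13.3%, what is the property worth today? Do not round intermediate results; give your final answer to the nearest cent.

1223667.66

D_1 = 67802.00000
D_2 = 79260.53800
D_3 = 92655.56892
D_4 = 108314.36007
D_5 = 126619.48692
Terminal value at year 5: TV = D_5×(1+g_2)/(r−g_2) = 133456.93922/0.079 = 1689328.34450
P_0 = D_1/(1+r)^1 + D_2/(1+r)^2 + D_3/(1+r)^3 + D_4/(1+r)^4 + D_5/(1+r)^5 + TV/(1+r)^5
    = 59842.89497 + 61744.34618 + 63706.21419 + 65730.41870 + 67818.94039 + 904824.85031 = 1223667.66475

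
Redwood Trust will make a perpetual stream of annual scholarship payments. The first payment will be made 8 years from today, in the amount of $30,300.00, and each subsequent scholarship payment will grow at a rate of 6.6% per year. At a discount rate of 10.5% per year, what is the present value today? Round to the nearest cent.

Value at end of year 7: C₁ / (r − g) = $30,300.00 / (0.105 − 0.066) = $776,923.0769
Discount to today: PV = $776,923.0769 / (1 + 0.105)^7 = $776,923.0769 / 2.011574 = $386,226.51

$386226.51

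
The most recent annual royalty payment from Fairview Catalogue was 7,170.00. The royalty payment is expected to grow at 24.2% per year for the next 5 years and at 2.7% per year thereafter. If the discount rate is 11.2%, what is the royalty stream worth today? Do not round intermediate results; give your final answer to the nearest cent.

201138.83

D_1 = 8905.14000
D_2 = 11060.18388
D_3 = 13736.74838
D_4 = 17061.04149
D_5 = 21189.81353
Terminal value at year 5: TV = D_5×(1+g_2)/(r−g_2) = 21761.93849/0.085 = 256022.80578
P_0 = D_1/(1+r)^1 + D_2/(1+r)^2 + D_3/(1+r)^3 + D_4/(1+r)^4 + D_5/(1+r)^5 + TV/(1+r)^5
    = 8008.21942 + 8944.43213 + 9990.09416 + 11158.00085 + 12462.44339 + 150575.63957 = 201138.82952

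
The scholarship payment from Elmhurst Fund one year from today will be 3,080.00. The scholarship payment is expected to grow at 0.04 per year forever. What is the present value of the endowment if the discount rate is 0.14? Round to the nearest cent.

30800.00

Growing perpetuity: P = D₁ / (r − g) = 3,080.0000 / (0.14 − 0.04) = 30,800.00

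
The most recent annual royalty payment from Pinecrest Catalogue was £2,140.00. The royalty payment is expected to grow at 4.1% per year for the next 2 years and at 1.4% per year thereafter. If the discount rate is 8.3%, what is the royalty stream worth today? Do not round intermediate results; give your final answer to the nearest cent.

£33091.00

D_1 = 2227.74000
D_2 = 2319.07734
Terminal value at year 2: TV = D_2×(1+g_2)/(r−g_2) = 2351.54442/0.069 = 34080.35395
P_0 = D_1/(1+r)^1 + D_2/(1+r)^2 + TV/(1+r)^2
    = 2057.00831 + 1977.23513 + 29056.75981 = 33091.00325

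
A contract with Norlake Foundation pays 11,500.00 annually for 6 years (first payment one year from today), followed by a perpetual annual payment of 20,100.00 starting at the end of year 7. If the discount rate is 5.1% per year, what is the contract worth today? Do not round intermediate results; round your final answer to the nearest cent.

350605.94

PV of 6-year annuity: 11,500.00 × [1 − (1+0.051)^−6] / 0.051 = 58184.25310
Perpetuity value at year 6: 20,100.00 / 0.051 = 394117.64706
PV of perpetuity: 394117.64706 / (1+0.051)^6 = 292421.69164
Total PV = 58184.25310 + 292421.69164 = 350605.94474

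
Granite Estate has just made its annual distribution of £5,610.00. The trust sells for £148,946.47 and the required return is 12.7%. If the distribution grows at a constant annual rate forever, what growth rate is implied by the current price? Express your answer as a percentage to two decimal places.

8.61%

P = D₀(1+g)/(r−g) ⇒ P(r−g) = D₀(1+g) ⇒ g(P+D₀) = P·r − D₀
g = (P·r − D₀)/(P + D₀) = (£148,946.47×0.127 − £5,610.00) / (£148,946.47 + £5,610.00) = 0.086093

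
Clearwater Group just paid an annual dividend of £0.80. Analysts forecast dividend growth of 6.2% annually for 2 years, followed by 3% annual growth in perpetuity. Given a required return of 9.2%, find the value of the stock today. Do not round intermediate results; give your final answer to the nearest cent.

£14.10

D_1 = 0.84960
D_2 = 0.90228
Terminal value at year 2: TV = D_2×(1+g_2)/(r−g_2) = 0.92934/0.062 = 14.98941
P_0 = D_1/(1+r)^1 + D_2/(1+r)^2 + TV/(1+r)^2
    = 0.77802 + 0.75665 + 12.57012 = 14.10479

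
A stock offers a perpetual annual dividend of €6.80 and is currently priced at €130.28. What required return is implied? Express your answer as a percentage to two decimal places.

5.22%

P = C/r ⇒ r = C/P = €6.80/€130.28 = 0.052195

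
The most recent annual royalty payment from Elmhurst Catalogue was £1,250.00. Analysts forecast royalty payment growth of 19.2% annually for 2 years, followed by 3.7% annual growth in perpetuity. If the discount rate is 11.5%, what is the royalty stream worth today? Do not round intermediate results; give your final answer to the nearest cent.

£21758.08

D_1 = 1490.00000
D_2 = 1776.08000
Terminal value at year 2: TV = D_2×(1+g_2)/(r−g_2) = 1841.79496/0.078 = 23612.75590
P_0 = D_1/(1+r)^1 + D_2/(1+r)^2 + TV/(1+r)^2
    = 1336.32287 + 1428.60705 + 18993.14758 = 21758.07750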